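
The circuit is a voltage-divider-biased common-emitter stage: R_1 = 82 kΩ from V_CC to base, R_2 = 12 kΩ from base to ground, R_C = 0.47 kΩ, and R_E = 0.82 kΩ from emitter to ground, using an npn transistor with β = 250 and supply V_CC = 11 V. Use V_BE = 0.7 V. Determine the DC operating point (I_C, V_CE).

Thevenize the base divider: V_Th = V_CC·R_2/(R_1+R_2) = 11×12/94 = 1.4 V, R_Th = R_1‖R_2 = 10.5 kΩ.
Base-emitter loop: V_Th = I_B·R_Th + V_BE + (β+1)I_B·R_E, so I_B = (1.4 − 0.7) / (10.5 + 251×0.82) = 0.00326 mA.
I_C = β·I_B = 250×0.00326 = 0.814 mA, and I_E = (β+1)I_B = 0.817 mA.
V_CE = V_CC − I_C·R_C − I_E·R_E = 11 − 0.814×0.47 − 0.817×0.82 = 9.95 V.
V_CE = 9.95 V > 0.2 V confirms active-region operation.

I_C ≈ 0.81 mA, V_CE ≈ 9.9 V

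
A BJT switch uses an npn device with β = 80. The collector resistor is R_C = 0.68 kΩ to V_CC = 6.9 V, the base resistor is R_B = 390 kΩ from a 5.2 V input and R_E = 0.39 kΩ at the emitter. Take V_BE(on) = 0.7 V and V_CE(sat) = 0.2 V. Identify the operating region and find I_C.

active; I_C ≈ 0.85 mA

Assume active. Base-emitter loop: I_B = (V_BB − V_BE)/(R_B + (β+1)R_E) = (5.2 − 0.7)/(390 + 81×0.39) = 0.0107 mA.
I_C = β·I_B = 80×0.0107 = 0.854 mA.
V_CE = V_CC − I_C·R_C − I_E·R_E = 6.9 − 0.854×0.68 − 0.865×0.39 = 5.98 V > V_CE(sat), so the active-region assumption holds.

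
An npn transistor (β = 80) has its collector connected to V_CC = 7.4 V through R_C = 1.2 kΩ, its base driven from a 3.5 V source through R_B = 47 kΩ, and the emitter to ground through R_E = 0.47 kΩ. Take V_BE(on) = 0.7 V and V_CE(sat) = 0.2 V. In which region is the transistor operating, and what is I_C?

active; I_C ≈ 2.6 mA

Assume active. Base-emitter loop: I_B = (V_BB − V_BE)/(R_B + (β+1)R_E) = (3.5 − 0.7)/(47 + 81×0.47) = 0.0329 mA.
I_C = β·I_B = 80×0.0329 = 2.63 mA.
V_CE = V_CC − I_C·R_C − I_E·R_E = 7.4 − 2.63×1.2 − 2.67×0.47 = 2.99 V > V_CE(sat), so the active-region assumption holds.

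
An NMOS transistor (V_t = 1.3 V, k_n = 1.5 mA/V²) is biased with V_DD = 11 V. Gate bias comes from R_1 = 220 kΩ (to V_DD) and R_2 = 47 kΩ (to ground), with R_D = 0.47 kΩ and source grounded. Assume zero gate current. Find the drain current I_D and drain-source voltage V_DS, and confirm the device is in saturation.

V_G = V_DD·R_2/(R_1+R_2) = 11×47/267 = 1.94 V. With the source grounded, V_GS = V_G = 1.94 V.
Assume saturation: I_D = (k_n/2)(V_GS − V_t)² = (1.5/2)×(1.94 − 1.3)² = 0.75×0.636² = 0.304 mA.
V_DS = V_DD − I_D·R_D = 11 − 0.304×0.47 = 10.9 V.
Saturation requires V_DS ≥ V_GS − V_t = 0.636 V; 10.9 ≥ 0.636 ✓.

I_D ≈ 0.3 mA, V_DS ≈ 11 V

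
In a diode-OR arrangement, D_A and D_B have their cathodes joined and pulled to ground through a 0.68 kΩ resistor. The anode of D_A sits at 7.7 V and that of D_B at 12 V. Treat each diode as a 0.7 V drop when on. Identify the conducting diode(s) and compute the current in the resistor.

Assume both conduct. Then node N would need to be at both 7.7−0.7 = 7 V and 12−0.7 = 11.3 V, which is impossible.
Assume only D_B conducts: V_N = 12 − 0.7 = 11.3 V, so I_R = 11.3/0.68 = 16.6 mA.
Check D_A: its anode-to-cathode voltage is 7.7 − 11.3 = -3.6 V < 0.7 V, so it is off. The assumption is consistent.

Only D_B conducts; I_R ≈ 17 mA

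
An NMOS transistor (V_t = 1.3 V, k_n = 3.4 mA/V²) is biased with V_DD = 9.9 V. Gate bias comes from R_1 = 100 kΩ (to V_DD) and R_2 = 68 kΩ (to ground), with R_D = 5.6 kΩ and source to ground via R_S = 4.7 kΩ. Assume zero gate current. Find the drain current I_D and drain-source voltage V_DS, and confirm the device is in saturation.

I_D ≈ 0.46 mA, V_DS ≈ 5.1 V

V_G = V_DD·R_2/(R_1+R_2) = 9.9×68/168 = 4.01 V.
Assume saturation: I_D = (k_n/2)(V_GS − V_t)² with V_GS = V_G − I_D·R_S = 4.01 − 4.7·I_D.
Substituting gives 37.6·I_D² − 44.3·I_D + 12.5 = 0, with roots I_D = 0.465 or 0.714 mA.
The root I_D = 0.714 mA gives V_GS = 0.652 V ≤ V_t, so take I_D = 0.465 mA.
Then V_GS = 1.82 V and V_DS = V_DD − I_D(R_D+R_S) = 9.9 − 0.465×10.3 = 5.11 V.
Saturation requires V_DS ≥ V_GS − V_t = 0.523 V; 5.11 ≥ 0.523 ✓.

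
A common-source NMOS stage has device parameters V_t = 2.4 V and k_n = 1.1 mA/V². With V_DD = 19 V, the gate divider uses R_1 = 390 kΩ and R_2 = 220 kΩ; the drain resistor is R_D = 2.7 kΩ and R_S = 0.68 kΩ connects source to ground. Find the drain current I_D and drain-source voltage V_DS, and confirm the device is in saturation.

I_D ≈ 3.1 mA, V_DS ≈ 8.6 V

V_G = V_DD·R_2/(R_1+R_2) = 19×220/610 = 6.85 V.
Assume saturation: I_D = (k_n/2)(V_GS − V_t)² with V_GS = V_G − I_D·R_S = 6.85 − 0.68·I_D.
Substituting gives 0.254·I_D² − 4.33·I_D + 10.9 = 0, with roots I_D = 3.07 or 14 mA.
The root I_D = 14 mA gives V_GS = -2.64 V ≤ V_t, so take I_D = 3.07 mA.
Then V_GS = 4.76 V and V_DS = V_DD − I_D(R_D+R_S) = 19 − 3.07×3.38 = 8.62 V.
Saturation requires V_DS ≥ V_GS − V_t = 2.36 V; 8.62 ≥ 2.36 ✓.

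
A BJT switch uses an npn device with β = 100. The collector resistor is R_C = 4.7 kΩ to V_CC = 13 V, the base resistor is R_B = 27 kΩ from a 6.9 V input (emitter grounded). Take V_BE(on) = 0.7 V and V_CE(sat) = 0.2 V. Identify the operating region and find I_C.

Assume active: I_B = (6.9 − 0.7)/27 = 0.23 mA, giving I_C = β·I_B = 23 mA.
But then V_CE = 13 − 23×4.7 = -94.9 V < V_CE(sat) = 0.2 V — impossible in the active region.
So the transistor is saturated. With V_CE = 0.2 V, I_C = (V_CC − 0.2)/R_C = 12.8/4.7 = 2.72 mA.
Check: β·I_B = 23 mA > I_C = 2.72 mA, confirming saturation.

saturation; I_C ≈ 2.7 mA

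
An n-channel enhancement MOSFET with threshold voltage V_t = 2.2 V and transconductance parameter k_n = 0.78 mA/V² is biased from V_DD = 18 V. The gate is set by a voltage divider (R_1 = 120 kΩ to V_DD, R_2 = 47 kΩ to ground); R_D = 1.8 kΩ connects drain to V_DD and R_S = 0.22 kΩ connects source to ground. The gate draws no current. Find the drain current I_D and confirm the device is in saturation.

I_D ≈ 2.2 mA

V_G = V_DD·R_2/(R_1+R_2) = 18×47/167 = 5.07 V.
Assume saturation: I_D = (k_n/2)(V_GS − V_t)² with V_GS = V_G − I_D·R_S = 5.07 − 0.22·I_D.
Substituting gives 0.0189·I_D² − 1.49·I_D + 3.2 = 0, with roots I_D = 2.21 or 76.8 mA.
The root I_D = 76.8 mA gives V_GS = -11.8 V ≤ V_t, so take I_D = 2.21 mA.
Then V_GS = 4.58 V and V_DS = V_DD − I_D(R_D+R_S) = 18 − 2.21×2.02 = 13.5 V.
Saturation requires V_DS ≥ V_GS − V_t = 2.38 V; 13.5 ≥ 2.38 ✓.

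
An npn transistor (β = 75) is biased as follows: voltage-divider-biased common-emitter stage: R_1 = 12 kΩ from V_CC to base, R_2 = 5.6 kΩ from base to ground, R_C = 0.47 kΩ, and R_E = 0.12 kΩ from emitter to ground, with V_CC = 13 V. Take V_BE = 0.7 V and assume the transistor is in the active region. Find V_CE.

V_CE ≈ 1.2 V

Thevenize the base divider: V_Th = V_CC·R_2/(R_1+R_2) = 13×5.6/17.6 = 4.14 V, R_Th = R_1‖R_2 = 3.82 kΩ.
Base-emitter loop: V_Th = I_B·R_Th + V_BE + (β+1)I_B·R_E, so I_B = (4.14 − 0.7) / (3.82 + 76×0.12) = 0.266 mA.
I_C = β·I_B = 75×0.266 = 19.9 mA, and I_E = (β+1)I_B = 20.2 mA.
V_CE = V_CC − I_C·R_C − I_E·R_E = 13 − 19.9×0.47 − 20.2×0.12 = 1.22 V.
V_CE = 1.22 V > 0.2 V confirms active-region operation.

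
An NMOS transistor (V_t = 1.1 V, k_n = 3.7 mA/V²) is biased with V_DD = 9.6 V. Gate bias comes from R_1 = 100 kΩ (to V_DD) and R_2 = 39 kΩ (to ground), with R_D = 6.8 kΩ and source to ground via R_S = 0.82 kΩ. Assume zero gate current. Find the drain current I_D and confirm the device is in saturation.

V_G = V_DD·R_2/(R_1+R_2) = 9.6×39/139 = 2.69 V.
Assume saturation: I_D = (k_n/2)(V_GS − V_t)² with V_GS = V_G − I_D·R_S = 2.69 − 0.82·I_D.
Substituting gives 1.24·I_D² − 5.83·I_D + 4.7 = 0, with roots I_D = 1.03 or 3.66 mA.
The root I_D = 3.66 mA gives V_GS = -0.306 V ≤ V_t, so take I_D = 1.03 mA.
Then V_GS = 1.85 V and V_DS = V_DD − I_D(R_D+R_S) = 9.6 − 1.03×7.62 = 1.73 V.
Saturation requires V_DS ≥ V_GS − V_t = 0.747 V; 1.73 ≥ 0.747 ✓.

I_D ≈ 1 mA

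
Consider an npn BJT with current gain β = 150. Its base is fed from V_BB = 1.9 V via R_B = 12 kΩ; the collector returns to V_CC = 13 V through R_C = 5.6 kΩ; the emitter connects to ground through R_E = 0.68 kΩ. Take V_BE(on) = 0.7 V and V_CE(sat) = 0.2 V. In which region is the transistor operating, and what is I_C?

Assume active. Base-emitter loop: I_B = (V_BB − V_BE)/(R_B + (β+1)R_E) = (1.9 − 0.7)/(12 + 151×0.68) = 0.0105 mA.
I_C = β·I_B = 150×0.0105 = 1.57 mA.
V_CE = V_CC − I_C·R_C − I_E·R_E = 13 − 1.57×5.6 − 1.58×0.68 = 3.14 V > V_CE(sat), so the active-region assumption holds.

active; I_C ≈ 1.6 mA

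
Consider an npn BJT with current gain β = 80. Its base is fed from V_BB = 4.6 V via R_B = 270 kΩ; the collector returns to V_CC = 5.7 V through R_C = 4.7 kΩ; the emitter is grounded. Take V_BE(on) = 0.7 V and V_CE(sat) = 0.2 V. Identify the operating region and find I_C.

Assume active. Base-emitter loop: I_B = (V_BB − V_BE)/R_B = (4.6 − 0.7)/270 = 0.0144 mA.
I_C = β·I_B = 80×0.0144 = 1.16 mA.
V_CE = V_CC − I_C·R_C = 5.7 − 1.16×4.7 = 0.269 V > V_CE(sat), so the active-region assumption holds.

active; I_C ≈ 1.2 mA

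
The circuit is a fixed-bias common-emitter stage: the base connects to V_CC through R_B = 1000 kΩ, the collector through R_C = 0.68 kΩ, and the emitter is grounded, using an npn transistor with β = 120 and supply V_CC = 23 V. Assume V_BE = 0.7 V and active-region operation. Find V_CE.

V_CE ≈ 21 V

Base loop: V_CC = I_B·R_B + V_BE, so I_B = (23 − 0.7)/1000 kΩ = 0.0223 mA.
In the active region I_C = β·I_B = 120 × 0.0223 = 2.68 mA.
Collector loop: V_CE = V_CC − I_C·R_C = 23 − 2.68×0.68 = 21.2 V.
Since V_CE = 21.2 V > V_CE(sat) ≈ 0.2 V, the transistor is in the active region as assumed.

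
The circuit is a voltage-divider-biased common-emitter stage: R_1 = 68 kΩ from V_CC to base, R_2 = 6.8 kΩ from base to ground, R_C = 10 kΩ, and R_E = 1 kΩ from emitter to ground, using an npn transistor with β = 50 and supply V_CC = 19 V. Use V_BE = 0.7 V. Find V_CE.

V_CE ≈ 9.1 V

Thevenize the base divider: V_Th = V_CC·R_2/(R_1+R_2) = 19×6.8/74.8 = 1.73 V, R_Th = R_1‖R_2 = 6.18 kΩ.
Base-emitter loop: V_Th = I_B·R_Th + V_BE + (β+1)I_B·R_E, so I_B = (1.73 − 0.7) / (6.18 + 51×1) = 0.018 mA.
I_C = β·I_B = 50×0.018 = 0.898 mA, and I_E = (β+1)I_B = 0.916 mA.
V_CE = V_CC − I_C·R_C − I_E·R_E = 19 − 0.898×10 − 0.916×1 = 9.1 V.
V_CE = 9.1 V > 0.2 V confirms active-region operation.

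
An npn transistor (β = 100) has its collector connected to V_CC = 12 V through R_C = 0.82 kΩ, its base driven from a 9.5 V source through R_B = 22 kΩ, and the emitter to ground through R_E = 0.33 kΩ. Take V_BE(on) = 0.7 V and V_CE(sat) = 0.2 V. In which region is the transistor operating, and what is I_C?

Assume active: I_B = (9.5 − 0.7)/(22 + 101×0.33) = 0.159 mA, I_C = β·I_B = 15.9 mA.
Then V_CE = 12 − 15.9×0.82 − 16.1×0.33 = -6.34 V < 0.2 V — the active assumption fails.
Re-solve with V_CE = 0.2 V. KCL at the emitter: V_E/R_E = (V_BB−0.7−V_E)/R_B + (V_CC−0.2−V_E)/R_C, giving V_E = 3.44 V.
I_C = (V_CC − 0.2 − V_E)/R_C = (11.8 − 3.44)/0.82 = 10.2 mA.
Check: I_B = (8.8 − 3.44)/22 = 0.243 mA, and β·I_B = 24.3 mA > I_C, confirming saturation.

saturation; I_C ≈ 10 mA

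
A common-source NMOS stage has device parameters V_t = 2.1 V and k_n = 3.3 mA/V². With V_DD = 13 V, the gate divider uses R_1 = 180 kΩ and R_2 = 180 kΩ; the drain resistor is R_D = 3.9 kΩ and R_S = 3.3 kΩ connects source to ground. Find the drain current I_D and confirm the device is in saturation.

I_D ≈ 1.1 mA

V_G = V_DD·R_2/(R_1+R_2) = 13×180/360 = 6.5 V.
Assume saturation: I_D = (k_n/2)(V_GS − V_t)² with V_GS = V_G − I_D·R_S = 6.5 − 3.3·I_D.
Substituting gives 18·I_D² − 48.9·I_D + 31.9 = 0, with roots I_D = 1.09 or 1.63 mA.
The root I_D = 1.63 mA gives V_GS = 1.1 V ≤ V_t, so take I_D = 1.09 mA.
Then V_GS = 2.91 V and V_DS = V_DD − I_D(R_D+R_S) = 13 − 1.09×7.2 = 5.17 V.
Saturation requires V_DS ≥ V_GS − V_t = 0.812 V; 5.17 ≥ 0.812 ✓.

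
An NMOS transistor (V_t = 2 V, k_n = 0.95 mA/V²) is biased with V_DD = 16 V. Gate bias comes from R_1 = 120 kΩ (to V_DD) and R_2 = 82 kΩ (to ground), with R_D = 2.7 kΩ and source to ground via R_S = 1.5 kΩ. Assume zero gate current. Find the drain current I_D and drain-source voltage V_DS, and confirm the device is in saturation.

V_G = V_DD·R_2/(R_1+R_2) = 16×82/202 = 6.5 V.
Assume saturation: I_D = (k_n/2)(V_GS − V_t)² with V_GS = V_G − I_D·R_S = 6.5 − 1.5·I_D.
Substituting gives 1.07·I_D² − 7.41·I_D + 9.6 = 0, with roots I_D = 1.73 or 5.2 mA.
The root I_D = 5.2 mA gives V_GS = -1.31 V ≤ V_t, so take I_D = 1.73 mA.
Then V_GS = 3.91 V and V_DS = V_DD − I_D(R_D+R_S) = 16 − 1.73×4.2 = 8.75 V.
Saturation requires V_DS ≥ V_GS − V_t = 1.91 V; 8.75 ≥ 1.91 ✓.

I_D ≈ 1.7 mA, V_DS ≈ 8.8 V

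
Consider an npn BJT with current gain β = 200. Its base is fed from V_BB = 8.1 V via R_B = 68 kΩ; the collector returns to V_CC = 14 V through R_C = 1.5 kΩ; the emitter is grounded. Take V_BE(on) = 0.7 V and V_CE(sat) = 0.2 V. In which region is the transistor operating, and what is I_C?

saturation; I_C ≈ 9.2 mA

Assume active: I_B = (8.1 − 0.7)/68 = 0.109 mA, giving I_C = β·I_B = 21.8 mA.
But then V_CE = 14 − 21.8×1.5 = -18.6 V < V_CE(sat) = 0.2 V — impossible in the active region.
So the transistor is saturated. With V_CE = 0.2 V, I_C = (V_CC − 0.2)/R_C = 13.8/1.5 = 9.2 mA.
Check: β·I_B = 21.8 mA > I_C = 9.2 mA, confirming saturation.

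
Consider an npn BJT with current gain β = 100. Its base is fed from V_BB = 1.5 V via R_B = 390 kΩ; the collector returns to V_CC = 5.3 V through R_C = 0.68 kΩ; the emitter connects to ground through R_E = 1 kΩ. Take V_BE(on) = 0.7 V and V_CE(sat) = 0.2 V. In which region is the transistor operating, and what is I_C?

active; I_C ≈ 0.16 mA

Assume active. Base-emitter loop: I_B = (V_BB − V_BE)/(R_B + (β+1)R_E) = (1.5 − 0.7)/(390 + 101×1) = 0.00163 mA.
I_C = β·I_B = 100×0.00163 = 0.163 mA.
V_CE = V_CC − I_C·R_C − I_E·R_E = 5.3 − 0.163×0.68 − 0.165×1 = 5.02 V > V_CE(sat), so the active-region assumption holds.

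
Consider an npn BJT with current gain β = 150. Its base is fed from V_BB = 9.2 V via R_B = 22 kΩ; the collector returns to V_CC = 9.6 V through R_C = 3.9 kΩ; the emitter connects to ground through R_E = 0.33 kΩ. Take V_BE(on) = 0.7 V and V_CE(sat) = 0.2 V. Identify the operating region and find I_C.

saturation; I_C ≈ 2.2 mA

Assume active: I_B = (9.2 − 0.7)/(22 + 151×0.33) = 0.118 mA, I_C = β·I_B = 17.8 mA.
Then V_CE = 9.6 − 17.8×3.9 − 17.9×0.33 = -65.5 V < 0.2 V — the active assumption fails.
Re-solve with V_CE = 0.2 V. KCL at the emitter: V_E/R_E = (V_BB−0.7−V_E)/R_B + (V_CC−0.2−V_E)/R_C, giving V_E = 0.839 V.
I_C = (V_CC − 0.2 − V_E)/R_C = (9.4 − 0.839)/3.9 = 2.2 mA.
Check: I_B = (8.5 − 0.839)/22 = 0.348 mA, and β·I_B = 52.2 mA > I_C, confirming saturation.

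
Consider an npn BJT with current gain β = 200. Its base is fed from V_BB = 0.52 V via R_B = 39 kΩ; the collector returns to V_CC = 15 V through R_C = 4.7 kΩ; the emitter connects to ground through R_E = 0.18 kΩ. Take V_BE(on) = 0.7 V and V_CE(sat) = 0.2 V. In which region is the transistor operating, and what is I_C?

V_BB = 0.52 V ≤ V_BE(on) = 0.7 V, so the base-emitter junction is not forward biased.
The transistor is in cutoff: I_B = I_C = 0.

cutoff; I_C ≈ 0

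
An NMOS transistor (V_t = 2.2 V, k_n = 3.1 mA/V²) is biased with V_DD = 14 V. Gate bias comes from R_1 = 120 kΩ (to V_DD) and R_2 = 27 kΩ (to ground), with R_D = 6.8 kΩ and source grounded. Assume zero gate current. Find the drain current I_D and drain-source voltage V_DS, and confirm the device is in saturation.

I_D ≈ 0.21 mA, V_DS ≈ 13 V

V_G = V_DD·R_2/(R_1+R_2) = 14×27/147 = 2.57 V. With the source grounded, V_GS = V_G = 2.57 V.
Assume saturation: I_D = (k_n/2)(V_GS − V_t)² = (3.1/2)×(2.57 − 2.2)² = 1.55×0.371² = 0.214 mA.
V_DS = V_DD − I_D·R_D = 14 − 0.214×6.8 = 12.5 V.
Saturation requires V_DS ≥ V_GS − V_t = 0.371 V; 12.5 ≥ 0.371 ✓.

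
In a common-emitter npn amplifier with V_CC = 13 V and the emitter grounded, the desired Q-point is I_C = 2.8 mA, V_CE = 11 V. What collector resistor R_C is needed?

Collector loop: V_CC = I_C·R_C + V_CE.
R_C = (V_CC − V_CE)/I_C = (13 − 11)/2.8 = 0.714 kΩ.

R_C ≈ 0.71 kΩ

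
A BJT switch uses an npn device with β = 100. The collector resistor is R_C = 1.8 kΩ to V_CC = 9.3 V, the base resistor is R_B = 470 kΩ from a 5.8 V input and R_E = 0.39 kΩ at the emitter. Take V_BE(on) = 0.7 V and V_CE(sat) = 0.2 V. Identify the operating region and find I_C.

Assume active. Base-emitter loop: I_B = (V_BB − V_BE)/(R_B + (β+1)R_E) = (5.8 − 0.7)/(470 + 101×0.39) = 0.01 mA.
I_C = β·I_B = 100×0.01 = 1 mA.
V_CE = V_CC − I_C·R_C − I_E·R_E = 9.3 − 1×1.8 − 1.01×0.39 = 7.1 V > V_CE(sat), so the active-region assumption holds.

active; I_C ≈ 1 mA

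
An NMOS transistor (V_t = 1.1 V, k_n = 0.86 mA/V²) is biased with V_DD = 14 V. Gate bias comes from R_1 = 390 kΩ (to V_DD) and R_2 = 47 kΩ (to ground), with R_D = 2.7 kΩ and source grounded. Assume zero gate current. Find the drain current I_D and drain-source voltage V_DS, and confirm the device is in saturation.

I_D ≈ 0.071 mA, V_DS ≈ 14 V

V_G = V_DD·R_2/(R_1+R_2) = 14×47/437 = 1.51 V. With the source grounded, V_GS = V_G = 1.51 V.
Assume saturation: I_D = (k_n/2)(V_GS − V_t)² = (0.86/2)×(1.51 − 1.1)² = 0.43×0.406² = 0.0708 mA.
V_DS = V_DD − I_D·R_D = 14 − 0.0708×2.7 = 13.8 V.
Saturation requires V_DS ≥ V_GS − V_t = 0.406 V; 13.8 ≥ 0.406 ✓.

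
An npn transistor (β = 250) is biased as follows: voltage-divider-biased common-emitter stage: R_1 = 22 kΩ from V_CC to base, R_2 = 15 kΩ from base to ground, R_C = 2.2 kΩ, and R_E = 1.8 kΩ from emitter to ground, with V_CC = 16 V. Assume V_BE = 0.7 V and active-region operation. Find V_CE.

Thevenize the base divider: V_Th = V_CC·R_2/(R_1+R_2) = 16×15/37 = 6.49 V, R_Th = R_1‖R_2 = 8.92 kΩ.
Base-emitter loop: V_Th = I_B·R_Th + V_BE + (β+1)I_B·R_E, so I_B = (6.49 − 0.7) / (8.92 + 251×1.8) = 0.0126 mA.
I_C = β·I_B = 250×0.0126 = 3.14 mA, and I_E = (β+1)I_B = 3.15 mA.
V_CE = V_CC − I_C·R_C − I_E·R_E = 16 − 3.14×2.2 − 3.15×1.8 = 3.42 V.
V_CE = 3.42 V > 0.2 V confirms active-region operation.

V_CE ≈ 3.4 V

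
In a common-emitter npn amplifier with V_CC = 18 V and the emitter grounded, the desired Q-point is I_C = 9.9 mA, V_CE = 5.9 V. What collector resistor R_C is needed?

R_C ≈ 1.2 kΩ

Collector loop: V_CC = I_C·R_C + V_CE.
R_C = (V_CC − V_CE)/I_C = (18 − 5.9)/9.9 = 1.22 kΩ.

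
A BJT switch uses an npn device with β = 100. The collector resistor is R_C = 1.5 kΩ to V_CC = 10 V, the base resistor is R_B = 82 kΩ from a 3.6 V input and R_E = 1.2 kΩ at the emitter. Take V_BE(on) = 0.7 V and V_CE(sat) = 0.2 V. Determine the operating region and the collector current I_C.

active; I_C ≈ 1.4 mA

Assume active. Base-emitter loop: I_B = (V_BB − V_BE)/(R_B + (β+1)R_E) = (3.6 − 0.7)/(82 + 101×1.2) = 0.0143 mA.
I_C = β·I_B = 100×0.0143 = 1.43 mA.
V_CE = V_CC − I_C·R_C − I_E·R_E = 10 − 1.43×1.5 − 1.44×1.2 = 6.13 V > V_CE(sat), so the active-region assumption holds.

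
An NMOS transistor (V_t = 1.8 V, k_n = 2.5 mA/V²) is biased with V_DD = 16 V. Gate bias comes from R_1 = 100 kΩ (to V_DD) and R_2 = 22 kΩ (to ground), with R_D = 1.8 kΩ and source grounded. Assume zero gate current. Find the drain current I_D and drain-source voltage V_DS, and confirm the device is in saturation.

V_G = V_DD·R_2/(R_1+R_2) = 16×22/122 = 2.89 V. With the source grounded, V_GS = V_G = 2.89 V.
Assume saturation: I_D = (k_n/2)(V_GS − V_t)² = (2.5/2)×(2.89 − 1.8)² = 1.25×1.09² = 1.47 mA.
V_DS = V_DD − I_D·R_D = 16 − 1.47×1.8 = 13.4 V.
Saturation requires V_DS ≥ V_GS − V_t = 1.09 V; 13.4 ≥ 1.09 ✓.

I_D ≈ 1.5 mA, V_DS ≈ 13 V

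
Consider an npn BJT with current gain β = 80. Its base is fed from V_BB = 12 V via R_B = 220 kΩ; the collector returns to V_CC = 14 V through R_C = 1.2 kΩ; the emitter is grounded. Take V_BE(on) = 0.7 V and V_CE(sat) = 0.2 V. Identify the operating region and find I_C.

active; I_C ≈ 4.1 mA

Assume active. Base-emitter loop: I_B = (V_BB − V_BE)/R_B = (12 − 0.7)/220 = 0.0514 mA.
I_C = β·I_B = 80×0.0514 = 4.11 mA.
V_CE = V_CC − I_C·R_C = 14 − 4.11×1.2 = 9.07 V > V_CE(sat), so the active-region assumption holds.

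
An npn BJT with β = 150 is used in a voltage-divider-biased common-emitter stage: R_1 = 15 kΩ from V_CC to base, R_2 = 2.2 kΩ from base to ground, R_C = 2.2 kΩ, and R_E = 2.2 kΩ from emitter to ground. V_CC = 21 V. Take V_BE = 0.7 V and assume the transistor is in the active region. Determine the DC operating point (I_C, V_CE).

Thevenize the base divider: V_Th = V_CC·R_2/(R_1+R_2) = 21×2.2/17.2 = 2.69 V, R_Th = R_1‖R_2 = 1.92 kΩ.
Base-emitter loop: V_Th = I_B·R_Th + V_BE + (β+1)I_B·R_E, so I_B = (2.69 − 0.7) / (1.92 + 151×2.2) = 0.00594 mA.
I_C = β·I_B = 150×0.00594 = 0.892 mA, and I_E = (β+1)I_B = 0.898 mA.
V_CE = V_CC − I_C·R_C − I_E·R_E = 21 − 0.892×2.2 − 0.898×2.2 = 17.1 V.
V_CE = 17.1 V > 0.2 V confirms active-region operation.

I_C ≈ 0.89 mA, V_CE ≈ 17 V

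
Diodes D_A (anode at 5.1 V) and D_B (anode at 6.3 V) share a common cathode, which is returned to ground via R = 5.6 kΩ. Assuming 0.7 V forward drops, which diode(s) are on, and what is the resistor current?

Assume both conduct. Then node N would need to be at both 5.1−0.7 = 4.4 V and 6.3−0.7 = 5.6 V, which is impossible.
Assume only D_B conducts: V_N = 6.3 − 0.7 = 5.6 V, so I_R = 5.6/5.6 = 1 mA.
Check D_A: its anode-to-cathode voltage is 5.1 − 5.6 = -0.5 V < 0.7 V, so it is off. The assumption is consistent.

Only D_B conducts; I_R ≈ 1 mA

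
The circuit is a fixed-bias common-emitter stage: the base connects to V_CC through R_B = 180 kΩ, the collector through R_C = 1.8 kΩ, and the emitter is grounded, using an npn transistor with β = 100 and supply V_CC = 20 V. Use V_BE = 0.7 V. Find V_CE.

V_CE ≈ 0.7 V

Base loop: V_CC = I_B·R_B + V_BE, so I_B = (20 − 0.7)/180 kΩ = 0.107 mA.
In the active region I_C = β·I_B = 100 × 0.107 = 10.7 mA.
Collector loop: V_CE = V_CC − I_C·R_C = 20 − 10.7×1.8 = 0.7 V.
Since V_CE = 0.7 V > V_CE(sat) ≈ 0.2 V, the transistor is in the active region as assumed.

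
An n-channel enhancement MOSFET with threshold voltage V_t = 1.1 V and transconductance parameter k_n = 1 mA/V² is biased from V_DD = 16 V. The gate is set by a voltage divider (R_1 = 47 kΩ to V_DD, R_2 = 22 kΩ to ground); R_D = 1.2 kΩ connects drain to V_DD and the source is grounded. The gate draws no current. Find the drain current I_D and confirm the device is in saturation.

V_G = V_DD·R_2/(R_1+R_2) = 16×22/69 = 5.1 V. With the source grounded, V_GS = V_G = 5.1 V.
Assume saturation: I_D = (k_n/2)(V_GS − V_t)² = (1/2)×(5.1 − 1.1)² = 0.5×4² = 8.01 mA.
V_DS = V_DD − I_D·R_D = 16 − 8.01×1.2 = 6.39 V.
Saturation requires V_DS ≥ V_GS − V_t = 4 V; 6.39 ≥ 4 ✓.

I_D ≈ 8 mA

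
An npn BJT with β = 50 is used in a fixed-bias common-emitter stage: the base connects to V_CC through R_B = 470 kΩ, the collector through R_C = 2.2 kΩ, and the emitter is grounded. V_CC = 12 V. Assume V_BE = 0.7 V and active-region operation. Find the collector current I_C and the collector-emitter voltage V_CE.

Base loop: V_CC = I_B·R_B + V_BE, so I_B = (12 − 0.7)/470 kΩ = 0.024 mA.
In the active region I_C = β·I_B = 50 × 0.024 = 1.2 mA.
Collector loop: V_CE = V_CC − I_C·R_C = 12 − 1.2×2.2 = 9.36 V.
Since V_CE = 9.36 V > V_CE(sat) ≈ 0.2 V, the transistor is in the active region as assumed.

I_C ≈ 1.2 mA, V_CE ≈ 9.4 V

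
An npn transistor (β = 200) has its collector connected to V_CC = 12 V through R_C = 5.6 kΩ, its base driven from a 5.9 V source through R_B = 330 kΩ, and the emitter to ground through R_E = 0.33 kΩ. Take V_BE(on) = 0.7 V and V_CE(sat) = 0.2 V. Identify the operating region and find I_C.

saturation; I_C ≈ 2 mA

Assume active: I_B = (5.9 − 0.7)/(330 + 201×0.33) = 0.0131 mA, I_C = β·I_B = 2.62 mA.
Then V_CE = 12 − 2.62×5.6 − 2.64×0.33 = -3.57 V < 0.2 V — the active assumption fails.
Re-solve with V_CE = 0.2 V. KCL at the emitter: V_E/R_E = (V_BB−0.7−V_E)/R_B + (V_CC−0.2−V_E)/R_C, giving V_E = 0.661 V.
I_C = (V_CC − 0.2 − V_E)/R_C = (11.8 − 0.661)/5.6 = 1.99 mA.
Check: I_B = (5.2 − 0.661)/330 = 0.0138 mA, and β·I_B = 2.75 mA > I_C, confirming saturation.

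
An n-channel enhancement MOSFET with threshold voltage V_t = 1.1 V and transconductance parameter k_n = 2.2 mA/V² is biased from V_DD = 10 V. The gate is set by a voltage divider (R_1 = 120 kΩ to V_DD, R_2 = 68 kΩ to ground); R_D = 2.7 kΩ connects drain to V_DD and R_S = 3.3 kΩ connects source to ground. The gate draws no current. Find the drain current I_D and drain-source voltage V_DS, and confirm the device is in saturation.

V_G = V_DD·R_2/(R_1+R_2) = 10×68/188 = 3.62 V.
Assume saturation: I_D = (k_n/2)(V_GS − V_t)² with V_GS = V_G − I_D·R_S = 3.62 − 3.3·I_D.
Substituting gives 12·I_D² − 19.3·I_D + 6.97 = 0, with roots I_D = 0.549 or 1.06 mA.
The root I_D = 1.06 mA gives V_GS = 0.118 V ≤ V_t, so take I_D = 0.549 mA.
Then V_GS = 1.81 V and V_DS = V_DD − I_D(R_D+R_S) = 10 − 0.549×6 = 6.71 V.
Saturation requires V_DS ≥ V_GS − V_t = 0.706 V; 6.71 ≥ 0.706 ✓.

I_D ≈ 0.55 mA, V_DS ≈ 6.7 V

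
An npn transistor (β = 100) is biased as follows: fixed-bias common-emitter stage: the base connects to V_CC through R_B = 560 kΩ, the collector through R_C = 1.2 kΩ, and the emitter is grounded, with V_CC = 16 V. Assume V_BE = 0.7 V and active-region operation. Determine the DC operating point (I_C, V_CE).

I_C ≈ 2.7 mA, V_CE ≈ 13 V

Base loop: V_CC = I_B·R_B + V_BE, so I_B = (16 − 0.7)/560 kΩ = 0.0273 mA.
In the active region I_C = β·I_B = 100 × 0.0273 = 2.73 mA.
Collector loop: V_CE = V_CC − I_C·R_C = 16 − 2.73×1.2 = 12.7 V.
Since V_CE = 12.7 V > V_CE(sat) ≈ 0.2 V, the transistor is in the active region as assumed.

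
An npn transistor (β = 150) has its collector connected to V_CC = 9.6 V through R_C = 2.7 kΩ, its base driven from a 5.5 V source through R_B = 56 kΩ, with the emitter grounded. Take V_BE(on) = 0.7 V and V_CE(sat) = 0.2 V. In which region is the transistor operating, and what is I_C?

saturation; I_C ≈ 3.5 mA

Assume active: I_B = (5.5 − 0.7)/56 = 0.0857 mA, giving I_C = β·I_B = 12.9 mA.
But then V_CE = 9.6 − 12.9×2.7 = -25.1 V < V_CE(sat) = 0.2 V — impossible in the active region.
So the transistor is saturated. With V_CE = 0.2 V, I_C = (V_CC − 0.2)/R_C = 9.4/2.7 = 3.48 mA.
Check: β·I_B = 12.9 mA > I_C = 3.48 mA, confirming saturation.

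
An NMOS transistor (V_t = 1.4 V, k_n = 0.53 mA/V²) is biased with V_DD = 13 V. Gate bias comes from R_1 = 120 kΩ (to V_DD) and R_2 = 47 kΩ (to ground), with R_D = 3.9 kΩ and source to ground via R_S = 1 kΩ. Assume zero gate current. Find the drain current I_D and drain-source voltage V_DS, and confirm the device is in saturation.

V_G = V_DD·R_2/(R_1+R_2) = 13×47/167 = 3.66 V.
Assume saturation: I_D = (k_n/2)(V_GS − V_t)² with V_GS = V_G − I_D·R_S = 3.66 − 1·I_D.
Substituting gives 0.265·I_D² − 2.2·I_D + 1.35 = 0, with roots I_D = 0.669 or 7.62 mA.
The root I_D = 7.62 mA gives V_GS = -3.96 V ≤ V_t, so take I_D = 0.669 mA.
Then V_GS = 2.99 V and V_DS = V_DD − I_D(R_D+R_S) = 13 − 0.669×4.9 = 9.72 V.
Saturation requires V_DS ≥ V_GS − V_t = 1.59 V; 9.72 ≥ 1.59 ✓.

I_D ≈ 0.67 mA, V_DS ≈ 9.7 V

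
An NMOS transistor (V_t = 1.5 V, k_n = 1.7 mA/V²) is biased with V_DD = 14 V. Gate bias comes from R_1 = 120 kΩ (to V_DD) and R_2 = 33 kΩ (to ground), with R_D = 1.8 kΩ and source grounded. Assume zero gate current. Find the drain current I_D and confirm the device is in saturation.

I_D ≈ 2 mA

V_G = V_DD·R_2/(R_1+R_2) = 14×33/153 = 3.02 V. With the source grounded, V_GS = V_G = 3.02 V.
Assume saturation: I_D = (k_n/2)(V_GS − V_t)² = (1.7/2)×(3.02 − 1.5)² = 0.85×1.52² = 1.96 mA.
V_DS = V_DD − I_D·R_D = 14 − 1.96×1.8 = 10.5 V.
Saturation requires V_DS ≥ V_GS − V_t = 1.52 V; 10.5 ≥ 1.52 ✓.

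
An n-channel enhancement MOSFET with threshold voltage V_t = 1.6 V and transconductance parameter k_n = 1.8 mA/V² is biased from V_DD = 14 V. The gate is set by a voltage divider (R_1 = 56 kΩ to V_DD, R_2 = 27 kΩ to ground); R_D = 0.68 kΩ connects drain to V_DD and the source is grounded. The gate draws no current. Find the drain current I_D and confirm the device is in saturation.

V_G = V_DD·R_2/(R_1+R_2) = 14×27/83 = 4.55 V. With the source grounded, V_GS = V_G = 4.55 V.
Assume saturation: I_D = (k_n/2)(V_GS − V_t)² = (1.8/2)×(4.55 − 1.6)² = 0.9×2.95² = 7.85 mA.
V_DS = V_DD − I_D·R_D = 14 − 7.85×0.68 = 8.66 V.
Saturation requires V_DS ≥ V_GS − V_t = 2.95 V; 8.66 ≥ 2.95 ✓.

I_D ≈ 7.9 mA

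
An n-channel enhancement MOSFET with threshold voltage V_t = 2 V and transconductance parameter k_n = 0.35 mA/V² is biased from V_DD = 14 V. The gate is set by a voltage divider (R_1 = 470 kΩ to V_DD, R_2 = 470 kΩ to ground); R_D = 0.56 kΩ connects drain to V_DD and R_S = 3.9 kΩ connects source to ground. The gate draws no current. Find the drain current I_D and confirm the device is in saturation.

V_G = V_DD·R_2/(R_1+R_2) = 14×470/940 = 7 V.
Assume saturation: I_D = (k_n/2)(V_GS − V_t)² with V_GS = V_G − I_D·R_S = 7 − 3.9·I_D.
Substituting gives 2.66·I_D² − 7.83·I_D + 4.38 = 0, with roots I_D = 0.751 or 2.19 mA.
The root I_D = 2.19 mA gives V_GS = -1.54 V ≤ V_t, so take I_D = 0.751 mA.
Then V_GS = 4.07 V and V_DS = V_DD − I_D(R_D+R_S) = 14 − 0.751×4.46 = 10.7 V.
Saturation requires V_DS ≥ V_GS − V_t = 2.07 V; 10.7 ≥ 2.07 ✓.

I_D ≈ 0.75 mA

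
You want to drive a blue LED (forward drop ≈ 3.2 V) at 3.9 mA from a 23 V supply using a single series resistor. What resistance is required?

R ≈ 5.1 kΩ

The resistor drops V_S − V_D = 23 − 3.2 = 19.8 V at 3.9 mA.
R = 19.8 V / 3.9 mA = 5.08 kΩ.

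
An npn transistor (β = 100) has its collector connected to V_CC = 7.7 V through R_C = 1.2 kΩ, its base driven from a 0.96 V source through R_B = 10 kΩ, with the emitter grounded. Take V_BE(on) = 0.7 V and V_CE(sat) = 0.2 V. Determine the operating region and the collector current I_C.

Assume active. Base-emitter loop: I_B = (V_BB − V_BE)/R_B = (0.96 − 0.7)/10 = 0.026 mA.
I_C = β·I_B = 100×0.026 = 2.6 mA.
V_CE = V_CC − I_C·R_C = 7.7 − 2.6×1.2 = 4.58 V > V_CE(sat), so the active-region assumption holds.

active; I_C ≈ 2.6 mA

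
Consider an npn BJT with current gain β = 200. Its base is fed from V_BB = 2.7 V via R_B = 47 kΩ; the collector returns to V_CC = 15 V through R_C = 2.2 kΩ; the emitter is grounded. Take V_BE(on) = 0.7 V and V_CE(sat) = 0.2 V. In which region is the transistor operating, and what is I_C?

Assume active: I_B = (2.7 − 0.7)/47 = 0.0426 mA, giving I_C = β·I_B = 8.51 mA.
But then V_CE = 15 − 8.51×2.2 = -3.72 V < V_CE(sat) = 0.2 V — impossible in the active region.
So the transistor is saturated. With V_CE = 0.2 V, I_C = (V_CC − 0.2)/R_C = 14.8/2.2 = 6.73 mA.
Check: β·I_B = 8.51 mA > I_C = 6.73 mA, confirming saturation.

saturation; I_C ≈ 6.7 mA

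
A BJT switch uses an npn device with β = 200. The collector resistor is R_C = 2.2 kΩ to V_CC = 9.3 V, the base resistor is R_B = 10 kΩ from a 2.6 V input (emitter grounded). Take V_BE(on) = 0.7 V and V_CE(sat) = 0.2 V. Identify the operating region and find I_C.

Assume active: I_B = (2.6 − 0.7)/10 = 0.19 mA, giving I_C = β·I_B = 38 mA.
But then V_CE = 9.3 − 38×2.2 = -74.3 V < V_CE(sat) = 0.2 V — impossible in the active region.
So the transistor is saturated. With V_CE = 0.2 V, I_C = (V_CC − 0.2)/R_C = 9.1/2.2 = 4.14 mA.
Check: β·I_B = 38 mA > I_C = 4.14 mA, confirming saturation.

saturation; I_C ≈ 4.1 mA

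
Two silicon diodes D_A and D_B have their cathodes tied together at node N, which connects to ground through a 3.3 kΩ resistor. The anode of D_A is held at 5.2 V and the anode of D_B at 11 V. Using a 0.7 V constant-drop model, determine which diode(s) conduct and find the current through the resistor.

Assume both conduct. Then node N would need to be at both 5.2−0.7 = 4.5 V and 11−0.7 = 10.3 V, which is impossible.
Assume only D_B conducts: V_N = 11 − 0.7 = 10.3 V, so I_R = 10.3/3.3 = 3.12 mA.
Check D_A: its anode-to-cathode voltage is 5.2 − 10.3 = -5.1 V < 0.7 V, so it is off. The assumption is consistent.

Only D_B conducts; I_R ≈ 3.1 mA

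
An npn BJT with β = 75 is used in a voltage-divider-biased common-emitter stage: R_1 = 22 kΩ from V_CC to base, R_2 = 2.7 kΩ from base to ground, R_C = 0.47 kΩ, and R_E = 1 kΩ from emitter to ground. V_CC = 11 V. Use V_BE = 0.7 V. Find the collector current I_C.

I_C ≈ 0.48 mA

Thevenize the base divider: V_Th = V_CC·R_2/(R_1+R_2) = 11×2.7/24.7 = 1.2 V, R_Th = R_1‖R_2 = 2.4 kΩ.
Base-emitter loop: V_Th = I_B·R_Th + V_BE + (β+1)I_B·R_E, so I_B = (1.2 − 0.7) / (2.4 + 76×1) = 0.00641 mA.
I_C = β·I_B = 75×0.00641 = 0.481 mA, and I_E = (β+1)I_B = 0.487 mA.
V_CE = V_CC − I_C·R_C − I_E·R_E = 11 − 0.481×0.47 − 0.487×1 = 10.3 V.
V_CE = 10.3 V > 0.2 V confirms active-region operation.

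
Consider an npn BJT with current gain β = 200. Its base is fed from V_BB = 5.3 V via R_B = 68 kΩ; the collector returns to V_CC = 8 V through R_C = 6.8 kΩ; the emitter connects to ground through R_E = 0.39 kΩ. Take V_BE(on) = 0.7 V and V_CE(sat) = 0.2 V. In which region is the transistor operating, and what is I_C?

Assume active: I_B = (5.3 − 0.7)/(68 + 201×0.39) = 0.0314 mA, I_C = β·I_B = 6.28 mA.
Then V_CE = 8 − 6.28×6.8 − 6.32×0.39 = -37.2 V < 0.2 V — the active assumption fails.
Re-solve with V_CE = 0.2 V. KCL at the emitter: V_E/R_E = (V_BB−0.7−V_E)/R_B + (V_CC−0.2−V_E)/R_C, giving V_E = 0.446 V.
I_C = (V_CC − 0.2 − V_E)/R_C = (7.8 − 0.446)/6.8 = 1.08 mA.
Check: I_B = (4.6 − 0.446)/68 = 0.0611 mA, and β·I_B = 12.2 mA > I_C, confirming saturation.

saturation; I_C ≈ 1.1 mA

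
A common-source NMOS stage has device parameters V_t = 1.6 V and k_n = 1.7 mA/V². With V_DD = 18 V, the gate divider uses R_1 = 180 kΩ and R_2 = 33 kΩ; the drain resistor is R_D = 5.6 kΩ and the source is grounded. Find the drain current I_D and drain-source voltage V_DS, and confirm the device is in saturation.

V_G = V_DD·R_2/(R_1+R_2) = 18×33/213 = 2.79 V. With the source grounded, V_GS = V_G = 2.79 V.
Assume saturation: I_D = (k_n/2)(V_GS − V_t)² = (1.7/2)×(2.79 − 1.6)² = 0.85×1.19² = 1.2 mA.
V_DS = V_DD − I_D·R_D = 18 − 1.2×5.6 = 11.3 V.
Saturation requires V_DS ≥ V_GS − V_t = 1.19 V; 11.3 ≥ 1.19 ✓.

I_D ≈ 1.2 mA, V_DS ≈ 11 V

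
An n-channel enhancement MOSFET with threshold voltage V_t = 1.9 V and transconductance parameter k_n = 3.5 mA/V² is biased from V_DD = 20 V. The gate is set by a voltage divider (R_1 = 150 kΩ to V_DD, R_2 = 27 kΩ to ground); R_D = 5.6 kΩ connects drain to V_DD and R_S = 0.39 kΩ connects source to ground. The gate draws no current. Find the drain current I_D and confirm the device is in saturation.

I_D ≈ 1 mA

V_G = V_DD·R_2/(R_1+R_2) = 20×27/177 = 3.05 V.
Assume saturation: I_D = (k_n/2)(V_GS − V_t)² with V_GS = V_G − I_D·R_S = 3.05 − 0.39·I_D.
Substituting gives 0.266·I_D² − 2.57·I_D + 2.32 = 0, with roots I_D = 1.01 or 8.65 mA.
The root I_D = 8.65 mA gives V_GS = -0.324 V ≤ V_t, so take I_D = 1.01 mA.
Then V_GS = 2.66 V and V_DS = V_DD − I_D(R_D+R_S) = 20 − 1.01×5.99 = 14 V.
Saturation requires V_DS ≥ V_GS − V_t = 0.758 V; 14 ≥ 0.758 ✓.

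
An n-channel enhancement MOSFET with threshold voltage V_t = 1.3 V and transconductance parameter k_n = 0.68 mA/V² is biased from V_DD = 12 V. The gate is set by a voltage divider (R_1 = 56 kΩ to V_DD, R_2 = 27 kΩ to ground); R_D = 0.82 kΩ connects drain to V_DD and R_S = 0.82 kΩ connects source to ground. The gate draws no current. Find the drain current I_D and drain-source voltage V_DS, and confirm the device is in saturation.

I_D ≈ 1 mA, V_DS ≈ 10 V

V_G = V_DD·R_2/(R_1+R_2) = 12×27/83 = 3.9 V.
Assume saturation: I_D = (k_n/2)(V_GS − V_t)² with V_GS = V_G − I_D·R_S = 3.9 − 0.82·I_D.
Substituting gives 0.229·I_D² − 2.45·I_D + 2.3 = 0, with roots I_D = 1.04 or 9.68 mA.
The root I_D = 9.68 mA gives V_GS = -4.04 V ≤ V_t, so take I_D = 1.04 mA.
Then V_GS = 3.05 V and V_DS = V_DD − I_D(R_D+R_S) = 12 − 1.04×1.64 = 10.3 V.
Saturation requires V_DS ≥ V_GS − V_t = 1.75 V; 10.3 ≥ 1.75 ✓.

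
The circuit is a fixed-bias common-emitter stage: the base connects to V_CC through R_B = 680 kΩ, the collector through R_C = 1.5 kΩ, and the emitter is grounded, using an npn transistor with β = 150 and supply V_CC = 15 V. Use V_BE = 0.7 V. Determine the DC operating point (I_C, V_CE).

I_C ≈ 3.2 mA, V_CE ≈ 10 V

Base loop: V_CC = I_B·R_B + V_BE, so I_B = (15 − 0.7)/680 kΩ = 0.021 mA.
In the active region I_C = β·I_B = 150 × 0.021 = 3.15 mA.
Collector loop: V_CE = V_CC − I_C·R_C = 15 − 3.15×1.5 = 10.3 V.
Since V_CE = 10.3 V > V_CE(sat) ≈ 0.2 V, the transistor is in the active region as assumed.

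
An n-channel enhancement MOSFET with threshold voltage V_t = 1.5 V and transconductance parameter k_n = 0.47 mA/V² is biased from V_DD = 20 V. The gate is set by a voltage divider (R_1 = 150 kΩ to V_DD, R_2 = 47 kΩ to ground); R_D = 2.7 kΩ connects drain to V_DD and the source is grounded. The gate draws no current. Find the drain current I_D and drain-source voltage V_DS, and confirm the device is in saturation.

I_D ≈ 2.5 mA, V_DS ≈ 13 V

V_G = V_DD·R_2/(R_1+R_2) = 20×47/197 = 4.77 V. With the source grounded, V_GS = V_G = 4.77 V.
Assume saturation: I_D = (k_n/2)(V_GS − V_t)² = (0.47/2)×(4.77 − 1.5)² = 0.235×3.27² = 2.52 mA.
V_DS = V_DD − I_D·R_D = 20 − 2.52×2.7 = 13.2 V.
Saturation requires V_DS ≥ V_GS − V_t = 3.27 V; 13.2 ≥ 3.27 ✓.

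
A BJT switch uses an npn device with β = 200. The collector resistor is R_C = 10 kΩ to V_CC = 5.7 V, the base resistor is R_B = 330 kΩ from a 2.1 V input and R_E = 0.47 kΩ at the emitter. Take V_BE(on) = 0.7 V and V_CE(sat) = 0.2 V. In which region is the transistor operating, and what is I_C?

saturation; I_C ≈ 0.53 mA

Assume active: I_B = (2.1 − 0.7)/(330 + 201×0.47) = 0.0033 mA, I_C = β·I_B = 0.66 mA.
Then V_CE = 5.7 − 0.66×10 − 0.663×0.47 = -1.21 V < 0.2 V — the active assumption fails.
Re-solve with V_CE = 0.2 V. KCL at the emitter: V_E/R_E = (V_BB−0.7−V_E)/R_B + (V_CC−0.2−V_E)/R_C, giving V_E = 0.248 V.
I_C = (V_CC − 0.2 − V_E)/R_C = (5.5 − 0.248)/10 = 0.525 mA.
Check: I_B = (1.4 − 0.248)/330 = 0.00349 mA, and β·I_B = 0.698 mA > I_C, confirming saturation.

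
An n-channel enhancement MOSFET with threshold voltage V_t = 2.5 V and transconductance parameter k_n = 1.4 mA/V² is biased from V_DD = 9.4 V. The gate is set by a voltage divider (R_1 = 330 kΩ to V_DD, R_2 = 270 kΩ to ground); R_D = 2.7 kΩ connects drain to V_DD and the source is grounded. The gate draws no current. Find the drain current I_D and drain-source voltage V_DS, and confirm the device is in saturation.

V_G = V_DD·R_2/(R_1+R_2) = 9.4×270/600 = 4.23 V. With the source grounded, V_GS = V_G = 4.23 V.
Assume saturation: I_D = (k_n/2)(V_GS − V_t)² = (1.4/2)×(4.23 − 2.5)² = 0.7×1.73² = 2.1 mA.
V_DS = V_DD − I_D·R_D = 9.4 − 2.1×2.7 = 3.74 V.
Saturation requires V_DS ≥ V_GS − V_t = 1.73 V; 3.74 ≥ 1.73 ✓.

I_D ≈ 2.1 mA, V_DS ≈ 3.7 V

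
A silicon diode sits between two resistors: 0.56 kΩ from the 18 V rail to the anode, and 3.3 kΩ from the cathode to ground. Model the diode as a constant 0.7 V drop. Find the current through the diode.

The two resistors are in series with the diode, so KVL gives 18 = I·0.56 + 0.7 + I·3.3.
I = (18 − 0.7) / (0.56 + 3.3) kΩ = 17.3 / 3.86 = 4.48 mA.

I ≈ 4.5 mA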